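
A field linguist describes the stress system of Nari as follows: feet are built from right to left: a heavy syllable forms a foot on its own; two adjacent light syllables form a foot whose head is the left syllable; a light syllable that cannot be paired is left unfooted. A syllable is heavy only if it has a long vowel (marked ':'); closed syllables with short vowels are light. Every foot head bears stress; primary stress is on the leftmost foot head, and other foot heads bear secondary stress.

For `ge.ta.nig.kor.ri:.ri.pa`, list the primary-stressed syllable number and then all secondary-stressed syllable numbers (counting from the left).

primary 1, secondary 3, 5, 6

Weights: 1 ge L, 2 ta L, 3 nig L, 4 kor L, 5 ri: H, 6 ri L, 7 pa L.
Parse right to left (heavy = foot alone; LL = one foot; stranded L unfooted): (ˈge.ta) (ˈnig.kor) (ˈri:) (ˈri.pa).
Foot heads: 1, 3, 5, 6.
Primary stress on the leftmost head = syllable 1.
Secondary stress on 3, 5, 6: ˈge.ta.ˌnig.kor.ˌri:.ˌri.pa.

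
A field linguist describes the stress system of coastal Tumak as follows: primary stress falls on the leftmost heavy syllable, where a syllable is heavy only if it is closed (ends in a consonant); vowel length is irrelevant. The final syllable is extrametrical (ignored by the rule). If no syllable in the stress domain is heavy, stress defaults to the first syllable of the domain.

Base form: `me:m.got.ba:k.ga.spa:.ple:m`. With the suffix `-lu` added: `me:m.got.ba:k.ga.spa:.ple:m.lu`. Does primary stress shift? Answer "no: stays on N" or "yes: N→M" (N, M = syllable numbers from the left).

no: stays on 1

Base `me:m.got.ba:k.ga.spa:.ple:m` (6 syllables):
  The final syllable (6, ple:m) is extrametrical; the stress domain is syllables 1–5.
  Weights: 1 me:m H, 2 got H, 3 ba:k H, 4 ga L, 5 spa: L.
  Heavy syllables in the domain: 1, 2, 3. The leftmost is syllable 1 (me:m).
  → primary stress on syllable 1.
Suffixed `me:m.got.ba:k.ga.spa:.ple:m.lu` (7 syllables):
  The final syllable (7, lu) is extrametrical; the stress domain is syllables 1–6.
  Weights: 1 me:m H, 2 got H, 3 ba:k H, 4 ga L, 5 spa: L, 6 ple:m H.
  Heavy syllables in the domain: 1, 2, 3, 6. The leftmost is syllable 1 (me:m).
  → primary stress on syllable 1.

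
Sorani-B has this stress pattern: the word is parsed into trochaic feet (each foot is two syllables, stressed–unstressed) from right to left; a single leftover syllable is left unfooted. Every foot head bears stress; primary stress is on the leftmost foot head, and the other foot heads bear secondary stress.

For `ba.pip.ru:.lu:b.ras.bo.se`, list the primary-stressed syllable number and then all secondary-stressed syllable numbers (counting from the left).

Parse right to left into trochaic (ˈσσ) feet: ba (ˈpip.ru:) (ˈlu:b.ras) (ˈbo.se). Syllable 1 is left unfooted.
Foot heads (stressed positions): 2, 4, 6.
End Rule Leftmost: primary stress on the leftmost head = syllable 2.
Secondary stress on 4, 6: ba.ˈpip.ru:.ˌlu:b.ras.ˌbo.se.

primary 2, secondary 4, 6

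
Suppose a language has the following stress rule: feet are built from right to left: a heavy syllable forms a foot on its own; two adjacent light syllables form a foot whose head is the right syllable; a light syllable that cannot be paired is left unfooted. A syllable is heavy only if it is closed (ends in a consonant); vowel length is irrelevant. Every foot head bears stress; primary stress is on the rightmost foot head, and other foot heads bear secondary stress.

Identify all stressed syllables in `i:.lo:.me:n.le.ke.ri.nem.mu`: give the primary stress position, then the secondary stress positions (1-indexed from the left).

Weights: 1 i: L, 2 lo: L, 3 me:n H, 4 le L, 5 ke L, 6 ri L, 7 nem H, 8 mu L.
Parse right to left (heavy = foot alone; LL = one foot; stranded L unfooted): (i:.ˈlo:) (ˈme:n) le (ke.ˈri) (ˈnem) mu.
Foot heads: 2, 3, 6, 7.
Primary stress on the rightmost head = syllable 7.
Secondary stress on 2, 3, 6: i:.ˌlo:.ˌme:n.le.ke.ˌri.ˈnem.mu.

primary 7, secondary 2, 3, 6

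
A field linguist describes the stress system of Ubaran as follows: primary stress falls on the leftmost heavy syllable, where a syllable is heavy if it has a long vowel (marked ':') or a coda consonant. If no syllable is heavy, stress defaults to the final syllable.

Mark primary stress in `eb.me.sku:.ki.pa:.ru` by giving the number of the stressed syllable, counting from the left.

Weights: 1 eb H, 2 me L, 3 sku: H, 4 ki L, 5 pa: H, 6 ru L.
Heavy syllables in the domain: 1, 3, 5. The leftmost is syllable 1 (eb).
Primary stress: syllable 1 → ˈeb.me.sku:.ki.pa:.ru.

1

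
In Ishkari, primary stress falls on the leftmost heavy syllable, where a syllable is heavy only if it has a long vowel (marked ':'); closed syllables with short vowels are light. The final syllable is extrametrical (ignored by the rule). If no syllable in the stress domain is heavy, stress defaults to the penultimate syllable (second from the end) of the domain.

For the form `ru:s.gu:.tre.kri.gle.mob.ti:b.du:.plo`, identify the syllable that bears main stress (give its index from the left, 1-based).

1

The final syllable (9, plo) is extrametrical; the stress domain is syllables 1–8.
Weights: 1 ru:s H, 2 gu: H, 3 tre L, 4 kri L, 5 gle L, 6 mob L, 7 ti:b H, 8 du: H.
Heavy syllables in the domain: 1, 2, 7, 8. The leftmost is syllable 1 (ru:s).
Primary stress: syllable 1 → ˈru:s.gu:.tre.kri.gle.mob.ti:b.du:.plo.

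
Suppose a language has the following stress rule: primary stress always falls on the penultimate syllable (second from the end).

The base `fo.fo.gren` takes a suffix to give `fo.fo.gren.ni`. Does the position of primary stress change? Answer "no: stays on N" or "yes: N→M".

yes: 2→3

Base `fo.fo.gren` (3 syllables):
  The word has 3 syllables; the penultimate syllable (second from the end) is syllable 2 (fo).
  → primary stress on syllable 2.
Suffixed `fo.fo.gren.ni` (4 syllables):
  The word has 4 syllables; the penultimate syllable (second from the end) is syllable 3 (gren).
  → primary stress on syllable 3.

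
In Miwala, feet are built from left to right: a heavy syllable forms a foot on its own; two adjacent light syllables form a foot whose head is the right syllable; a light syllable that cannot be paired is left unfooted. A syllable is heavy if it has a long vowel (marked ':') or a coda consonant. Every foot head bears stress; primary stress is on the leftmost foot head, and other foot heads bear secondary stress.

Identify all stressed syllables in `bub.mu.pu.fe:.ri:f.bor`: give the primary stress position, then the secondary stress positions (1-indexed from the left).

Weights: 1 bub H, 2 mu L, 3 pu L, 4 fe: H, 5 ri:f H, 6 bor H.
Parse left to right (heavy = foot alone; LL = one foot; stranded L unfooted): (ˈbub) (mu.ˈpu) (ˈfe:) (ˈri:f) (ˈbor).
Foot heads: 1, 3, 4, 5, 6.
Primary stress on the leftmost head = syllable 1.
Secondary stress on 3, 4, 5, 6: ˈbub.mu.ˌpu.ˌfe:.ˌri:f.ˌbor.

primary 1, secondary 3, 4, 5, 6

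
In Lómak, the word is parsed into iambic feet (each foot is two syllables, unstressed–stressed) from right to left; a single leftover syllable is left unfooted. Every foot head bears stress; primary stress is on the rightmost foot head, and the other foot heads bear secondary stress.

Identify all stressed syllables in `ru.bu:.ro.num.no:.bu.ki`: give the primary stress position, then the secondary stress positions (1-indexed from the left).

Parse right to left into iambic (σˈσ) feet: ru (bu:.ˈro) (num.ˈno:) (bu.ˈki). Syllable 1 is left unfooted.
Foot heads (stressed positions): 3, 5, 7.
End Rule Rightmost: primary stress on the rightmost head = syllable 7.
Secondary stress on 3, 5: ru.bu:.ˌro.num.ˌno:.bu.ˈki.

primary 7, secondary 3, 5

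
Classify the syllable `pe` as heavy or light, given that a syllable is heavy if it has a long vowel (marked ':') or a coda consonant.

`pe`: short vowel, open (no coda). Short vowel, open → light.

light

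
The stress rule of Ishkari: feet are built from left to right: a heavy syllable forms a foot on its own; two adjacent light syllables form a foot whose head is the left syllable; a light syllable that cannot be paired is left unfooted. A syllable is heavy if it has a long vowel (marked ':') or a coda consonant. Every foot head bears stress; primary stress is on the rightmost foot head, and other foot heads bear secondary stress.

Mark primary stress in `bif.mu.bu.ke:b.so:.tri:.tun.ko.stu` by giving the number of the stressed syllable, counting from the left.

Weights: 1 bif H, 2 mu L, 3 bu L, 4 ke:b H, 5 so: H, 6 tri: H, 7 tun H, 8 ko L, 9 stu L.
Parse left to right (heavy = foot alone; LL = one foot; stranded L unfooted): (ˈbif) (ˈmu.bu) (ˈke:b) (ˈso:) (ˈtri:) (ˈtun) (ˈko.stu).
Foot heads: 1, 2, 4, 5, 6, 7, 8.
Primary stress on the rightmost head = syllable 8.
Primary stress: syllable 8 → bif.mu.bu.ke:b.so:.tri:.tun.ˈko.stu.

8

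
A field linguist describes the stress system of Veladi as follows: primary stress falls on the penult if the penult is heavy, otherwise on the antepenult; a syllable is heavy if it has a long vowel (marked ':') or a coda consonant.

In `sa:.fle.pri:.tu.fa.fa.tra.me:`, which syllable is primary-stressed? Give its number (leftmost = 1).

Weights: 6 fa L, 7 tra L, 8 me: H.
The penult (syllable 7, tra) is light, so stress falls on the antepenult (syllable 6, fa).
Primary stress: syllable 6 → sa:.fle.pri:.tu.fa.ˈfa.tra.me:.

6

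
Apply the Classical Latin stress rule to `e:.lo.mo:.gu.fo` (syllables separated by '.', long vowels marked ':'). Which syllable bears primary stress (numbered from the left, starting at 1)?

Classical Latin: stress the penult if heavy (long vowel or closed), else the antepenult.
Weights: 3 mo: H, 4 gu L, 5 fo L.
The penult (syllable 4, gu) is light, so stress falls on the antepenult (syllable 3, mo:).
Stress on syllable 3: e:.lo.ˈmo:.gu.fo.

3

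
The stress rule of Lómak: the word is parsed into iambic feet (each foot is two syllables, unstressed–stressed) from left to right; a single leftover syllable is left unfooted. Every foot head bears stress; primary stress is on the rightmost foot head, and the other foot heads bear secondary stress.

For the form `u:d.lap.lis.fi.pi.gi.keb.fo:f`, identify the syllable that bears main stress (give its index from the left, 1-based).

8

Parse left to right into iambic (σˈσ) feet: (u:d.ˈlap) (lis.ˈfi) (pi.ˈgi) (keb.ˈfo:f).
Foot heads (stressed positions): 2, 4, 6, 8.
End Rule Rightmost: primary stress on the rightmost head = syllable 8.
Primary stress: syllable 8 → u:d.lap.lis.fi.pi.gi.keb.ˈfo:f.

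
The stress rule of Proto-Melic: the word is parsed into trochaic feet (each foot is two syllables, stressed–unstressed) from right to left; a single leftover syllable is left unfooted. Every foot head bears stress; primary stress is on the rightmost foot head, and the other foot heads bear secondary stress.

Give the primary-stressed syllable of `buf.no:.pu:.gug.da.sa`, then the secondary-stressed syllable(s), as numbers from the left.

primary 5, secondary 1, 3

Parse right to left into trochaic (ˈσσ) feet: (ˈbuf.no:) (ˈpu:.gug) (ˈda.sa).
Foot heads (stressed positions): 1, 3, 5.
End Rule Rightmost: primary stress on the rightmost head = syllable 5.
Secondary stress on 1, 3: ˌbuf.no:.ˌpu:.gug.ˈda.sa.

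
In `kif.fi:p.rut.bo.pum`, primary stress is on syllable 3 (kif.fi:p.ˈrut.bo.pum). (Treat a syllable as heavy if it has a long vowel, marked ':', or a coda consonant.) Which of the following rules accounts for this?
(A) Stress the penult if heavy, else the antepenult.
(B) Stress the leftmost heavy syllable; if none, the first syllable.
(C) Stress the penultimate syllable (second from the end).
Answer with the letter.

Rule A → syllable 3 ✓.
Rule B → syllable 1 (observed: 3).
Rule C → syllable 4 (observed: 3).

A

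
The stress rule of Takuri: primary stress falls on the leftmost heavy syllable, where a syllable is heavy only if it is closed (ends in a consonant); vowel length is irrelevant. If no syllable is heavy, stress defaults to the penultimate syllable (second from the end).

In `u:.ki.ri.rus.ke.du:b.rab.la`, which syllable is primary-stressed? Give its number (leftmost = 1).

Weights: 1 u: L, 2 ki L, 3 ri L, 4 rus H, 5 ke L, 6 du:b H, 7 rab H, 8 la L.
Heavy syllables in the domain: 4, 6, 7. The leftmost is syllable 4 (rus).
Primary stress: syllable 4 → u:.ki.ri.ˈrus.ke.du:b.rab.la.

4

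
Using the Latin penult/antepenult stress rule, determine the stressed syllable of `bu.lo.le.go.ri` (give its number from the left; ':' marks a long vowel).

Classical Latin: stress the penult if heavy (long vowel or closed), else the antepenult.
Weights: 3 le L, 4 go L, 5 ri L.
The penult (syllable 4, go) is light, so stress falls on the antepenult (syllable 3, le).
Stress on syllable 3: bu.lo.ˈle.go.ri.

3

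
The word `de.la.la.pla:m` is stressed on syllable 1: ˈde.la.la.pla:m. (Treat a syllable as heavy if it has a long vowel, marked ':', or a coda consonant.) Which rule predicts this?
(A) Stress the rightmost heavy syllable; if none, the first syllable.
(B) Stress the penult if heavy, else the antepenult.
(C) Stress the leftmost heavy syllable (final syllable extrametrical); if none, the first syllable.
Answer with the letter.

Rule A → syllable 4 (observed: 1).
Rule B → syllable 2 (observed: 1).
Rule C → syllable 1 ✓.

C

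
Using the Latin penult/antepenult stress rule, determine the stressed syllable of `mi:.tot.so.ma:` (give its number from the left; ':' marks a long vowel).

Classical Latin: stress the penult if heavy (long vowel or closed), else the antepenult.
Weights: 2 tot H, 3 so L, 4 ma: H.
The penult (syllable 3, so) is light, so stress falls on the antepenult (syllable 2, tot).
Stress on syllable 2: mi:.ˈtot.so.ma:.

2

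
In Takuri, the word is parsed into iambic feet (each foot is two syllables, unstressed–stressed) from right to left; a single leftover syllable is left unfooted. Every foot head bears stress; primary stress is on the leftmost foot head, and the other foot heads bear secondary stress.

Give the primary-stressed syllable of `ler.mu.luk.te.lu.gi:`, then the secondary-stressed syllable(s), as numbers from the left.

primary 2, secondary 4, 6

Parse right to left into iambic (σˈσ) feet: (ler.ˈmu) (luk.ˈte) (lu.ˈgi:).
Foot heads (stressed positions): 2, 4, 6.
End Rule Leftmost: primary stress on the leftmost head = syllable 2.
Secondary stress on 4, 6: ler.ˈmu.luk.ˌte.lu.ˌgi:.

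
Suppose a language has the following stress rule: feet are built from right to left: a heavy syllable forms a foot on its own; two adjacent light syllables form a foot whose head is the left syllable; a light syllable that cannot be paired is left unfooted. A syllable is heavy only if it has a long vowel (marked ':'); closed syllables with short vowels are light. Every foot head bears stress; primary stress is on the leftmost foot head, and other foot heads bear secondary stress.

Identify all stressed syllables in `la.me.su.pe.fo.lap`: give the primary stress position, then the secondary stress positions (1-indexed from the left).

primary 1, secondary 3, 5

Weights: 1 la L, 2 me L, 3 su L, 4 pe L, 5 fo L, 6 lap L.
Parse right to left (heavy = foot alone; LL = one foot; stranded L unfooted): (ˈla.me) (ˈsu.pe) (ˈfo.lap).
Foot heads: 1, 3, 5.
Primary stress on the leftmost head = syllable 1.
Secondary stress on 3, 5: ˈla.me.ˌsu.pe.ˌfo.lap.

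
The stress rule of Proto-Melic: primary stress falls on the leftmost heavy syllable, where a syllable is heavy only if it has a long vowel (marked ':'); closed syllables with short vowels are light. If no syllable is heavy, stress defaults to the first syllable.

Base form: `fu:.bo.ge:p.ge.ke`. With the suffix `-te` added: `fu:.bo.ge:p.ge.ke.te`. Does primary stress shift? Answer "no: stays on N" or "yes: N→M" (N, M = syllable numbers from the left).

no: stays on 1

Base `fu:.bo.ge:p.ge.ke` (5 syllables):
  Weights: 1 fu: H, 2 bo L, 3 ge:p H, 4 ge L, 5 ke L.
  Heavy syllables in the domain: 1, 3. The leftmost is syllable 1 (fu:).
  → primary stress on syllable 1.
Suffixed `fu:.bo.ge:p.ge.ke.te` (6 syllables):
  Weights: 1 fu: H, 2 bo L, 3 ge:p H, 4 ge L, 5 ke L, 6 te L.
  Heavy syllables in the domain: 1, 3. The leftmost is syllable 1 (fu:).
  → primary stress on syllable 1.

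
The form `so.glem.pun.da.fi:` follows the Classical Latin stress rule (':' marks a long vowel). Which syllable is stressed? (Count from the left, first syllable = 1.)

3

Classical Latin: stress the penult if heavy (long vowel or closed), else the antepenult.
Weights: 3 pun H, 4 da L, 5 fi: H.
The penult (syllable 4, da) is light, so stress falls on the antepenult (syllable 3, pun).
Stress on syllable 3: so.glem.ˈpun.da.fi:.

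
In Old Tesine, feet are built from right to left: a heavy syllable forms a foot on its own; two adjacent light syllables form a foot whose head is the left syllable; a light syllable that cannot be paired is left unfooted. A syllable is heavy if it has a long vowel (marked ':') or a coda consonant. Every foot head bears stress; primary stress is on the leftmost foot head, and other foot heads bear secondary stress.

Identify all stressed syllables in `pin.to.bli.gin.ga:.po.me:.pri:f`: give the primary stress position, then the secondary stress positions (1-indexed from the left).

primary 1, secondary 2, 4, 5, 7, 8

Weights: 1 pin H, 2 to L, 3 bli L, 4 gin H, 5 ga: H, 6 po L, 7 me: H, 8 pri:f H.
Parse right to left (heavy = foot alone; LL = one foot; stranded L unfooted): (ˈpin) (ˈto.bli) (ˈgin) (ˈga:) po (ˈme:) (ˈpri:f).
Foot heads: 1, 2, 4, 5, 7, 8.
Primary stress on the leftmost head = syllable 1.
Secondary stress on 2, 4, 5, 7, 8: ˈpin.ˌto.bli.ˌgin.ˌga:.po.ˌme:.ˌpri:f.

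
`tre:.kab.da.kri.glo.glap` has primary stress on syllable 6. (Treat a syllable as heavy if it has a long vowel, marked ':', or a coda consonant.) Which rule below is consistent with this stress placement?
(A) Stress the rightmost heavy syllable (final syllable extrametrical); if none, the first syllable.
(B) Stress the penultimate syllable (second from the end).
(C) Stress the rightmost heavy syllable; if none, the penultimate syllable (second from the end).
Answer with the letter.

C

Rule A → syllable 2 (observed: 6).
Rule B → syllable 5 (observed: 6).
Rule C → syllable 6 ✓.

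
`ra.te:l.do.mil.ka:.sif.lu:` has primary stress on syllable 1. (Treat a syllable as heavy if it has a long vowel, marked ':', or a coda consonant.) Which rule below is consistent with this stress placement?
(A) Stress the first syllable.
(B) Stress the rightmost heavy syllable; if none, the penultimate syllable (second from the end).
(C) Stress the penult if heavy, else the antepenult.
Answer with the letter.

Rule A → syllable 1 ✓.
Rule B → syllable 7 (observed: 1).
Rule C → syllable 6 (observed: 1).

A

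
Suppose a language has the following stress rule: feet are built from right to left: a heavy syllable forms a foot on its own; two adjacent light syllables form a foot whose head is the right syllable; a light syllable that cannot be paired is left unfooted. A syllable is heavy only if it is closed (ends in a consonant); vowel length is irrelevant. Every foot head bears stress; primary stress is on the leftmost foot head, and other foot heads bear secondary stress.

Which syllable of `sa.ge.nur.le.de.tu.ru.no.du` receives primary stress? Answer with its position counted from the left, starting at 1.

Weights: 1 sa L, 2 ge L, 3 nur H, 4 le L, 5 de L, 6 tu L, 7 ru L, 8 no L, 9 du L.
Parse right to left (heavy = foot alone; LL = one foot; stranded L unfooted): (sa.ˈge) (ˈnur) (le.ˈde) (tu.ˈru) (no.ˈdu).
Foot heads: 2, 3, 5, 7, 9.
Primary stress on the leftmost head = syllable 2.
Primary stress: syllable 2 → sa.ˈge.nur.le.de.tu.ru.no.du.

2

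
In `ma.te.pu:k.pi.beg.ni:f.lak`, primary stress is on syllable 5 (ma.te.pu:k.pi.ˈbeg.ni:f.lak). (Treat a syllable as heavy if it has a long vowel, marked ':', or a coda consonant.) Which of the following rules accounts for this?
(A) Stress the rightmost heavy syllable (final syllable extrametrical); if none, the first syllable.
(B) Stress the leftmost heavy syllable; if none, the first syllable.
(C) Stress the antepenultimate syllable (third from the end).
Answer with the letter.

Rule A → syllable 6 (observed: 5).
Rule B → syllable 3 (observed: 5).
Rule C → syllable 5 ✓.

C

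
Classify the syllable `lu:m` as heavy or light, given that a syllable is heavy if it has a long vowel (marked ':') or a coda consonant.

`lu:m`: long vowel, closed (coda /m/). Long vowel and closed → heavy.

heavy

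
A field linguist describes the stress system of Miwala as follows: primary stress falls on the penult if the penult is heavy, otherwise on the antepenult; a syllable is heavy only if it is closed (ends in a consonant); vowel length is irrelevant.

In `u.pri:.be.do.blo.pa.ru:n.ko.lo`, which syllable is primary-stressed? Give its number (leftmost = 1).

Weights: 7 ru:n H, 8 ko L, 9 lo L.
The penult (syllable 8, ko) is light, so stress falls on the antepenult (syllable 7, ru:n).
Primary stress: syllable 7 → u.pri:.be.do.blo.pa.ˈru:n.ko.lo.

7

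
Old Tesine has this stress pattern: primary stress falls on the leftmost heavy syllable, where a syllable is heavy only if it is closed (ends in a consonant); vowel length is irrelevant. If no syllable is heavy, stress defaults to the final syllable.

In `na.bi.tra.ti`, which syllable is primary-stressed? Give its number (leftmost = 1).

Weights: 1 na L, 2 bi L, 3 tra L, 4 ti L.
No heavy syllable in the domain; default to the final syllable = syllable 4.
Primary stress: syllable 4 → na.bi.tra.ˈti.

4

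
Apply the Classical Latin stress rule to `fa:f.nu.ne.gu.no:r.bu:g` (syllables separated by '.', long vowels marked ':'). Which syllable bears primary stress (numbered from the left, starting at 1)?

Classical Latin: stress the penult if heavy (long vowel or closed), else the antepenult.
Weights: 4 gu L, 5 no:r H, 6 bu:g H.
The penult (syllable 5, no:r) is heavy, so it takes stress.
Stress on syllable 5: fa:f.nu.ne.gu.ˈno:r.bu:g.

5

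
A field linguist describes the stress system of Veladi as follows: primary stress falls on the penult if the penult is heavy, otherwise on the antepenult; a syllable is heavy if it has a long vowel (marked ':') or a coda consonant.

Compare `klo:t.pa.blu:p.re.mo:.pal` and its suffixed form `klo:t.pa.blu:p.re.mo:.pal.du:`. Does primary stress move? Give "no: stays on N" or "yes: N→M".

Base `klo:t.pa.blu:p.re.mo:.pal` (6 syllables):
  Weights: 4 re L, 5 mo: H, 6 pal H.
  The penult (syllable 5, mo:) is heavy, so it takes stress.
  → primary stress on syllable 5.
Suffixed `klo:t.pa.blu:p.re.mo:.pal.du:` (7 syllables):
  Weights: 5 mo: H, 6 pal H, 7 du: H.
  The penult (syllable 6, pal) is heavy, so it takes stress.
  → primary stress on syllable 6.

yes: 5→6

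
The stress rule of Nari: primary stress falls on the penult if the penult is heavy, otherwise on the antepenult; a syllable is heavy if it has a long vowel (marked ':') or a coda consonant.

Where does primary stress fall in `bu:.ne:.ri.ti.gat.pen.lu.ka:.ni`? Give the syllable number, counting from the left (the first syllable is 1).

8

Weights: 7 lu L, 8 ka: H, 9 ni L.
The penult (syllable 8, ka:) is heavy, so it takes stress.
Primary stress: syllable 8 → bu:.ne:.ri.ti.gat.pen.lu.ˈka:.ni.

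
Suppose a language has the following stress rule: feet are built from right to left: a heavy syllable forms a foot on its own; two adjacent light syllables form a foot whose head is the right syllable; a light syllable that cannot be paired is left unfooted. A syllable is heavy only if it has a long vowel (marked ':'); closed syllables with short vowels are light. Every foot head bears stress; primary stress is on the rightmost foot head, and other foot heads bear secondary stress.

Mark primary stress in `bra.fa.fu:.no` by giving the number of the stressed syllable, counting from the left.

Weights: 1 bra L, 2 fa L, 3 fu: H, 4 no L.
Parse right to left (heavy = foot alone; LL = one foot; stranded L unfooted): (bra.ˈfa) (ˈfu:) no.
Foot heads: 2, 3.
Primary stress on the rightmost head = syllable 3.
Primary stress: syllable 3 → bra.fa.ˈfu:.no.

3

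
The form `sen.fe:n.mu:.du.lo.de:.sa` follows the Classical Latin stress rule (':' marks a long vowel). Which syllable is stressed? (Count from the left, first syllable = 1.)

6

Classical Latin: stress the penult if heavy (long vowel or closed), else the antepenult.
Weights: 5 lo L, 6 de: H, 7 sa L.
The penult (syllable 6, de:) is heavy, so it takes stress.
Stress on syllable 6: sen.fe:n.mu:.du.lo.ˈde:.sa.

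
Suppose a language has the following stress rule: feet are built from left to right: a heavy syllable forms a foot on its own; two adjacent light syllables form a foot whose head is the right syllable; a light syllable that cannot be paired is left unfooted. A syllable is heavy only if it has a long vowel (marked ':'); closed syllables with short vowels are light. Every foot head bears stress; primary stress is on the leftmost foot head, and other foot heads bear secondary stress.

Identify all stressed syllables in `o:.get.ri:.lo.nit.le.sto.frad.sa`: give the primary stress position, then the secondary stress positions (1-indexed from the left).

Weights: 1 o: H, 2 get L, 3 ri: H, 4 lo L, 5 nit L, 6 le L, 7 sto L, 8 frad L, 9 sa L.
Parse left to right (heavy = foot alone; LL = one foot; stranded L unfooted): (ˈo:) get (ˈri:) (lo.ˈnit) (le.ˈsto) (frad.ˈsa).
Foot heads: 1, 3, 5, 7, 9.
Primary stress on the leftmost head = syllable 1.
Secondary stress on 3, 5, 7, 9: ˈo:.get.ˌri:.lo.ˌnit.le.ˌsto.frad.ˌsa.

primary 1, secondary 3, 5, 7, 9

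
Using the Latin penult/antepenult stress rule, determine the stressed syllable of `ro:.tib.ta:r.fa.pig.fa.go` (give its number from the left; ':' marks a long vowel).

Classical Latin: stress the penult if heavy (long vowel or closed), else the antepenult.
Weights: 5 pig H, 6 fa L, 7 go L.
The penult (syllable 6, fa) is light, so stress falls on the antepenult (syllable 5, pig).
Stress on syllable 5: ro:.tib.ta:r.fa.ˈpig.fa.go.

5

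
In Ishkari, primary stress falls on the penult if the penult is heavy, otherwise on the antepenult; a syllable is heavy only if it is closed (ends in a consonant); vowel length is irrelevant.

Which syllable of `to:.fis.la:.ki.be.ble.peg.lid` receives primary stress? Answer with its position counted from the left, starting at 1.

Weights: 6 ble L, 7 peg H, 8 lid H.
The penult (syllable 7, peg) is heavy, so it takes stress.
Primary stress: syllable 7 → to:.fis.la:.ki.be.ble.ˈpeg.lid.

7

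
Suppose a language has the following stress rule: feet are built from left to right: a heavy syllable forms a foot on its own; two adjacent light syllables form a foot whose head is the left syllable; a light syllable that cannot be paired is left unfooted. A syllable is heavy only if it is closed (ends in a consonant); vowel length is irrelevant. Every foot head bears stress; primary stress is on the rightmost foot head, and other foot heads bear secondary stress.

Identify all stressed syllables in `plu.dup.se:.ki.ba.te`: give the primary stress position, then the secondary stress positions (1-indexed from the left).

primary 5, secondary 2, 3

Weights: 1 plu L, 2 dup H, 3 se: L, 4 ki L, 5 ba L, 6 te L.
Parse left to right (heavy = foot alone; LL = one foot; stranded L unfooted): plu (ˈdup) (ˈse:.ki) (ˈba.te).
Foot heads: 2, 3, 5.
Primary stress on the rightmost head = syllable 5.
Secondary stress on 2, 3: plu.ˌdup.ˌse:.ki.ˈba.te.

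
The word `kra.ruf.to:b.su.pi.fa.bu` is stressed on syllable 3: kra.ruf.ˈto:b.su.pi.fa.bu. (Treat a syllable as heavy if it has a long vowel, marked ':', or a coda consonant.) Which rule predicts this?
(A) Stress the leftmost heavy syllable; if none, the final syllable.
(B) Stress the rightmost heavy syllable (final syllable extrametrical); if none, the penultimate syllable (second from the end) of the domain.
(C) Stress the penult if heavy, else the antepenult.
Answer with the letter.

B

Rule A → syllable 2 (observed: 3).
Rule B → syllable 3 ✓.
Rule C → syllable 5 (observed: 3).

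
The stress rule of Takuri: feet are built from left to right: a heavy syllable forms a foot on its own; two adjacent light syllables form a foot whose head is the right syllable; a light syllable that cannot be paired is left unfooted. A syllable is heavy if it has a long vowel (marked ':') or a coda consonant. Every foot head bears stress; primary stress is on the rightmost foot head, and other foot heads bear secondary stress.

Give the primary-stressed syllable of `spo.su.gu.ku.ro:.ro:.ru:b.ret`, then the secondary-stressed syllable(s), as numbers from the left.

primary 8, secondary 2, 4, 5, 6, 7

Weights: 1 spo L, 2 su L, 3 gu L, 4 ku L, 5 ro: H, 6 ro: H, 7 ru:b H, 8 ret H.
Parse left to right (heavy = foot alone; LL = one foot; stranded L unfooted): (spo.ˈsu) (gu.ˈku) (ˈro:) (ˈro:) (ˈru:b) (ˈret).
Foot heads: 2, 4, 5, 6, 7, 8.
Primary stress on the rightmost head = syllable 8.
Secondary stress on 2, 4, 5, 6, 7: spo.ˌsu.gu.ˌku.ˌro:.ˌro:.ˌru:b.ˈret.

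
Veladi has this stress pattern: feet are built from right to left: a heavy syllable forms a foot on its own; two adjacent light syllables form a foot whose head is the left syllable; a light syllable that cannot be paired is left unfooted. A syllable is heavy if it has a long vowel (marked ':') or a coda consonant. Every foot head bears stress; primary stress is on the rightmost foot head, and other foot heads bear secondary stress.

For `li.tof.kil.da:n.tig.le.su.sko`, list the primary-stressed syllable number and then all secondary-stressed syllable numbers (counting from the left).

primary 7, secondary 2, 3, 4, 5

Weights: 1 li L, 2 tof H, 3 kil H, 4 da:n H, 5 tig H, 6 le L, 7 su L, 8 sko L.
Parse right to left (heavy = foot alone; LL = one foot; stranded L unfooted): li (ˈtof) (ˈkil) (ˈda:n) (ˈtig) le (ˈsu.sko).
Foot heads: 2, 3, 4, 5, 7.
Primary stress on the rightmost head = syllable 7.
Secondary stress on 2, 3, 4, 5: li.ˌtof.ˌkil.ˌda:n.ˌtig.le.ˈsu.sko.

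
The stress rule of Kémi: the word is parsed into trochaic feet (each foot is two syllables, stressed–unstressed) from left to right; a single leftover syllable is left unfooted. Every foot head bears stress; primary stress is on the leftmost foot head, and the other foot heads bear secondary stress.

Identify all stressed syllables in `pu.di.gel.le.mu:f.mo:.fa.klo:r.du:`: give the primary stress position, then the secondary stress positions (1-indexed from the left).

Parse left to right into trochaic (ˈσσ) feet: (ˈpu.di) (ˈgel.le) (ˈmu:f.mo:) (ˈfa.klo:r) du:. Syllable 9 is left unfooted.
Foot heads (stressed positions): 1, 3, 5, 7.
End Rule Leftmost: primary stress on the leftmost head = syllable 1.
Secondary stress on 3, 5, 7: ˈpu.di.ˌgel.le.ˌmu:f.mo:.ˌfa.klo:r.du:.

primary 1, secondary 3, 5, 7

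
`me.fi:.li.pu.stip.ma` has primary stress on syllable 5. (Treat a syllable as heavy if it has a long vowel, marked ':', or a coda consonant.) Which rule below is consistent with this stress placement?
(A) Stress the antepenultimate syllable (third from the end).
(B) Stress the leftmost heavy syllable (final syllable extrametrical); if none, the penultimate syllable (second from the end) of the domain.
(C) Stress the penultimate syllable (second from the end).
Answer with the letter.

C

Rule A → syllable 4 (observed: 5).
Rule B → syllable 2 (observed: 5).
Rule C → syllable 5 ✓.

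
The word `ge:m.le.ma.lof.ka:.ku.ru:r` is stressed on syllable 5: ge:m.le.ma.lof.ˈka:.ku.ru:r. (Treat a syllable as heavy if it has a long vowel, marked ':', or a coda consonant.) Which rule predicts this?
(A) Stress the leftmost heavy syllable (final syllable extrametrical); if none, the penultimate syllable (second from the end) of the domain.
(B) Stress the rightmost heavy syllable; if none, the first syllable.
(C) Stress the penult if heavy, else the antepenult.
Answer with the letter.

C

Rule A → syllable 1 (observed: 5).
Rule B → syllable 7 (observed: 5).
Rule C → syllable 5 ✓.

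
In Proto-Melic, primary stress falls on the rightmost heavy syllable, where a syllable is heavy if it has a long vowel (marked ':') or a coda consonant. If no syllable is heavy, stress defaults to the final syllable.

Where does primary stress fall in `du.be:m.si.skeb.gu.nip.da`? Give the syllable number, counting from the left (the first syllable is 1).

6

Weights: 1 du L, 2 be:m H, 3 si L, 4 skeb H, 5 gu L, 6 nip H, 7 da L.
Heavy syllables in the domain: 2, 4, 6. The rightmost is syllable 6 (nip).
Primary stress: syllable 6 → du.be:m.si.skeb.gu.ˈnip.da.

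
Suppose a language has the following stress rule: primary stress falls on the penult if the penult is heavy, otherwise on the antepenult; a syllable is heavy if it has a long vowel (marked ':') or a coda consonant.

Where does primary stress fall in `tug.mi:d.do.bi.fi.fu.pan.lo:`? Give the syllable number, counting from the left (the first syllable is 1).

7

Weights: 6 fu L, 7 pan H, 8 lo: H.
The penult (syllable 7, pan) is heavy, so it takes stress.
Primary stress: syllable 7 → tug.mi:d.do.bi.fi.fu.ˈpan.lo:.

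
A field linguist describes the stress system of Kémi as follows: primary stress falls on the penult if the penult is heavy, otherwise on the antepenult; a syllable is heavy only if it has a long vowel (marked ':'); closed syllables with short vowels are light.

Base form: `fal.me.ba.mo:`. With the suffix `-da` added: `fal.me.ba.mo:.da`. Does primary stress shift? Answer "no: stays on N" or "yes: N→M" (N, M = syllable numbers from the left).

Base `fal.me.ba.mo:` (4 syllables):
  Weights: 2 me L, 3 ba L, 4 mo: H.
  The penult (syllable 3, ba) is light, so stress falls on the antepenult (syllable 2, me).
  → primary stress on syllable 2.
Suffixed `fal.me.ba.mo:.da` (5 syllables):
  Weights: 3 ba L, 4 mo: H, 5 da L.
  The penult (syllable 4, mo:) is heavy, so it takes stress.
  → primary stress on syllable 4.

yes: 2→4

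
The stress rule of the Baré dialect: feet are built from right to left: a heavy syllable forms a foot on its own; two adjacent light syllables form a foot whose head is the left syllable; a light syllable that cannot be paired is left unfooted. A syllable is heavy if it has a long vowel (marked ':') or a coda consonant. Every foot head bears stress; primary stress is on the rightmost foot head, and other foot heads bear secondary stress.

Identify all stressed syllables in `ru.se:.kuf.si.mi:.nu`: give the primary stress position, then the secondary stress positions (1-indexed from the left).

primary 5, secondary 2, 3

Weights: 1 ru L, 2 se: H, 3 kuf H, 4 si L, 5 mi: H, 6 nu L.
Parse right to left (heavy = foot alone; LL = one foot; stranded L unfooted): ru (ˈse:) (ˈkuf) si (ˈmi:) nu.
Foot heads: 2, 3, 5.
Primary stress on the rightmost head = syllable 5.
Secondary stress on 2, 3: ru.ˌse:.ˌkuf.si.ˈmi:.nu.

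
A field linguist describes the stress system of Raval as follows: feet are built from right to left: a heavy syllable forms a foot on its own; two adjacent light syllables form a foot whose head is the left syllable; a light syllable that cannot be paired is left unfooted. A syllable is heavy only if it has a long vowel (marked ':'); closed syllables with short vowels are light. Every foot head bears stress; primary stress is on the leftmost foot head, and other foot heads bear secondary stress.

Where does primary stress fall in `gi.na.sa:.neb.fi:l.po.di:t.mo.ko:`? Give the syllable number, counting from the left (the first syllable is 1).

1

Weights: 1 gi L, 2 na L, 3 sa: H, 4 neb L, 5 fi:l H, 6 po L, 7 di:t H, 8 mo L, 9 ko: H.
Parse right to left (heavy = foot alone; LL = one foot; stranded L unfooted): (ˈgi.na) (ˈsa:) neb (ˈfi:l) po (ˈdi:t) mo (ˈko:).
Foot heads: 1, 3, 5, 7, 9.
Primary stress on the leftmost head = syllable 1.
Primary stress: syllable 1 → ˈgi.na.sa:.neb.fi:l.po.di:t.mo.ko:.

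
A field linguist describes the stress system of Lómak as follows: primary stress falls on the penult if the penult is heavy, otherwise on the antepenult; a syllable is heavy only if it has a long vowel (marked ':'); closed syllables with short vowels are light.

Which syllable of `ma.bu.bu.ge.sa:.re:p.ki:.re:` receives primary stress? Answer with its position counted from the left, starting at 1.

7

Weights: 6 re:p H, 7 ki: H, 8 re: H.
The penult (syllable 7, ki:) is heavy, so it takes stress.
Primary stress: syllable 7 → ma.bu.bu.ge.sa:.re:p.ˈki:.re:.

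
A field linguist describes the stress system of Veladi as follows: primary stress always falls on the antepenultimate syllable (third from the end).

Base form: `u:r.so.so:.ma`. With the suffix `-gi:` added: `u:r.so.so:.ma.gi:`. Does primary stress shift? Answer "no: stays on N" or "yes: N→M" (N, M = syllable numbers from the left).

yes: 2→3

Base `u:r.so.so:.ma` (4 syllables):
  The word has 4 syllables; the antepenultimate syllable (third from the end) is syllable 2 (so).
  → primary stress on syllable 2.
Suffixed `u:r.so.so:.ma.gi:` (5 syllables):
  The word has 5 syllables; the antepenultimate syllable (third from the end) is syllable 3 (so:).
  → primary stress on syllable 3.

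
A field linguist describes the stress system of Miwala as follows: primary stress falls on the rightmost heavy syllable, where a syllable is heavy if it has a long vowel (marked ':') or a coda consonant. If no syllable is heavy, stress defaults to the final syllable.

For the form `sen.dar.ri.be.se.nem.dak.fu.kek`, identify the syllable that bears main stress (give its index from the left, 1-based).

Weights: 1 sen H, 2 dar H, 3 ri L, 4 be L, 5 se L, 6 nem H, 7 dak H, 8 fu L, 9 kek H.
Heavy syllables in the domain: 1, 2, 6, 7, 9. The rightmost is syllable 9 (kek).
Primary stress: syllable 9 → sen.dar.ri.be.se.nem.dak.fu.ˈkek.

9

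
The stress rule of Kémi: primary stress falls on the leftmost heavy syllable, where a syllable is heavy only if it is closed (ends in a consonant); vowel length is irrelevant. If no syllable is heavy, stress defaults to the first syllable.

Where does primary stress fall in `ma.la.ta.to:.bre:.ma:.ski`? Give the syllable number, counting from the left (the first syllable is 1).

Weights: 1 ma L, 2 la L, 3 ta L, 4 to: L, 5 bre: L, 6 ma: L, 7 ski L.
No heavy syllable in the domain; default to the first syllable = syllable 1.
Primary stress: syllable 1 → ˈma.la.ta.to:.bre:.ma:.ski.

1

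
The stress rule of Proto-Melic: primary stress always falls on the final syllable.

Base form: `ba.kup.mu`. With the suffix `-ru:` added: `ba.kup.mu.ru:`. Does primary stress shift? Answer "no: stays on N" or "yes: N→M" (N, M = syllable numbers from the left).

Base `ba.kup.mu` (3 syllables):
  The word has 3 syllables; the final syllable is syllable 3 (mu).
  → primary stress on syllable 3.
Suffixed `ba.kup.mu.ru:` (4 syllables):
  The word has 4 syllables; the final syllable is syllable 4 (ru:).
  → primary stress on syllable 4.

yes: 3→4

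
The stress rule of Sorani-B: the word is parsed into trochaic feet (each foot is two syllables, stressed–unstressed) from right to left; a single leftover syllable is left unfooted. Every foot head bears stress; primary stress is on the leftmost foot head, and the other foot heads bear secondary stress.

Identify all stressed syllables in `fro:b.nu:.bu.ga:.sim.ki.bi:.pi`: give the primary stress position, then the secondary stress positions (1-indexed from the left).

Parse right to left into trochaic (ˈσσ) feet: (ˈfro:b.nu:) (ˈbu.ga:) (ˈsim.ki) (ˈbi:.pi).
Foot heads (stressed positions): 1, 3, 5, 7.
End Rule Leftmost: primary stress on the leftmost head = syllable 1.
Secondary stress on 3, 5, 7: ˈfro:b.nu:.ˌbu.ga:.ˌsim.ki.ˌbi:.pi.

primary 1, secondary 3, 5, 7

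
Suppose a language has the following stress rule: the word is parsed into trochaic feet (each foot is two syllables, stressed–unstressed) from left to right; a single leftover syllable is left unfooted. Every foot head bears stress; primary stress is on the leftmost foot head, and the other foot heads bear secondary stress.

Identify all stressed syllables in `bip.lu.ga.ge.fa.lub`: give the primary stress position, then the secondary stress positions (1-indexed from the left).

primary 1, secondary 3, 5

Parse left to right into trochaic (ˈσσ) feet: (ˈbip.lu) (ˈga.ge) (ˈfa.lub).
Foot heads (stressed positions): 1, 3, 5.
End Rule Leftmost: primary stress on the leftmost head = syllable 1.
Secondary stress on 3, 5: ˈbip.lu.ˌga.ge.ˌfa.lub.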